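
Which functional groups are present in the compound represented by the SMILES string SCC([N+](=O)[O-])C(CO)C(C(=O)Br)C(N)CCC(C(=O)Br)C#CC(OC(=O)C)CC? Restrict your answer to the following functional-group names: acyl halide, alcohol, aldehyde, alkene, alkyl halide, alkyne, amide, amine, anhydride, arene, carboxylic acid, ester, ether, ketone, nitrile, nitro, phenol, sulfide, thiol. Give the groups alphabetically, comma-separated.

acyl halide, alcohol, alkyne, amine, ester, nitro, thiol

–SH on an sp³ carbon → thiol.
–NO2 on an sp³ carbon → nitro (the N=O is not a carbonyl).
pendant –CH2OH on an sp³ backbone C → alcohol.
pendant –C(=O)X: carbonyl C bonded to C and halogen → acyl halide.
–NH2 on an sp³ carbon with no adjacent C=O → amine.
pendant –C(=O)X: carbonyl C bonded to C and halogen → acyl halide.
C≡C triple bond → alkyne.
pendant –OC(=O)CH3: an acyloxy group → ester.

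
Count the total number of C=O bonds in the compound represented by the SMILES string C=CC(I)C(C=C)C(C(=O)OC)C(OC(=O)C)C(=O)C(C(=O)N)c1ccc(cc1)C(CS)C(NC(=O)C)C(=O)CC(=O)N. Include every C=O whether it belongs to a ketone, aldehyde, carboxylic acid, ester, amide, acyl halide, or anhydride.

7

CH(COOCH3): ester, 1 C=O (running total 1).
CH(OCOCH3): ester, 1 C=O (running total 2).
CO: ketone, 1 C=O (running total 3).
CH(CONH2): amide, 1 C=O (running total 4).
CH(NHCOCH3): amide, 1 C=O (running total 5).
CO: ketone, 1 C=O (running total 6).
CONH2: amide, 1 C=O (running total 7).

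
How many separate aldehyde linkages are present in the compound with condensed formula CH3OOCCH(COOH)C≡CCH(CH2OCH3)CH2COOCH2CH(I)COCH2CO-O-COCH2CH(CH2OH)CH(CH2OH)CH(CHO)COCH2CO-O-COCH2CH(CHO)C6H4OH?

CH3O–C(=O)–: carbonyl C bonded to C and to –OCH3 → ester (not ketone + ether).
pendant –COOH: carbonyl C bonded to C and –OH → carboxylic acid.
C≡C triple bond → alkyne.
pendant –CH2OCH3: C–O–C linkage → ether.
–C(=O)–O–C with C on the carbonyl side → ester.
halogen on an sp³ carbon → alkyl halide.
–C(=O)– with carbon on both sides → ketone.
two acyl groups sharing one oxygen, –C(=O)–O–C(=O)– → anhydride.
pendant –CH2OH on an sp³ backbone C → alcohol.
pendant –CH2OH on an sp³ backbone C → alcohol.
pendant –CHO: carbonyl C bonded to C and H → aldehyde.
–C(=O)– with carbon on both sides → ketone.
two acyl groups sharing one oxygen, –C(=O)–O–C(=O)– → anhydride.
pendant –CHO: carbonyl C bonded to C and H → aldehyde.
–OH attached directly to an aromatic ring → phenol (not alcohol); the ring itself is an arene.
Aldehyde appears at: CH(CHO), CH(CHO) → 2.

2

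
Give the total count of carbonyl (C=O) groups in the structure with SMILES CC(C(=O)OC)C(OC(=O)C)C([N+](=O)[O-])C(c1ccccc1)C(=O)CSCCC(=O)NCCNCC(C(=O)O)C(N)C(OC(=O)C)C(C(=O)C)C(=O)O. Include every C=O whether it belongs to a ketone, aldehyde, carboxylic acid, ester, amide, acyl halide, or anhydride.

8

CH(COOCH3): ester, 1 C=O (running total 1).
CH(OCOCH3): ester, 1 C=O (running total 2).
CO: ketone, 1 C=O (running total 3).
CH2CONHCH2: amide, 1 C=O (running total 4).
CH(COOH): carboxylic acid, 1 C=O (running total 5).
CH(OCOCH3): ester, 1 C=O (running total 6).
CH(COCH3): ketone, 1 C=O (running total 7).
COOH: carboxylic acid, 1 C=O (running total 8).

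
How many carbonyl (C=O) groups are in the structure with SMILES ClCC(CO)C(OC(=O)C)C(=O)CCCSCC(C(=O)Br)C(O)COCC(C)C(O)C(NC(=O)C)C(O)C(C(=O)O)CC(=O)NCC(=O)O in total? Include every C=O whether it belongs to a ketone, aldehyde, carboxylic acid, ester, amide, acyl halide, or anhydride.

CH(OCOCH3): ester, 1 C=O (running total 1).
CO: ketone, 1 C=O (running total 2).
CH(COBr): acyl halide, 1 C=O (running total 3).
CH(NHCOCH3): amide, 1 C=O (running total 4).
CH(COOH): carboxylic acid, 1 C=O (running total 5).
CH2CONHCH2: amide, 1 C=O (running total 6).
COOH: carboxylic acid, 1 C=O (running total 7).

7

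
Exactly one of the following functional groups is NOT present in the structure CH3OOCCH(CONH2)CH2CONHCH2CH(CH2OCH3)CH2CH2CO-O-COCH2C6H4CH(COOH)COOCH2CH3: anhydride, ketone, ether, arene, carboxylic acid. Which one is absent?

ketone

anhydride: present (CH2CO-O-COCH2 — two acyl groups sharing one oxygen, –C(=O)–O–C(=O)– → anhydride).
ether: present (CH(CH2OCH3) — pendant –CH2OCH3: C–O–C linkage → ether).
carboxylic acid: present (CH(COOH) — pendant –COOH: carbonyl C bonded to C and –OH → carboxylic acid).
arene: present (C6H4 — para-disubstituted benzene ring → arene).
ketone: absent. In each of CH3OOC and COOCH2CH3, the C=O is bonded to an –O–C group, which defines an ester, not a ketone. In each of CH(CONH2) and CH2CONHCH2, the C=O is bonded to nitrogen, which defines an amide, not a ketone. In CH(COOH), the C=O bears an –OH, making it a carboxylic acid rather than a ketone. In CH2CO-O-COCH2, the two C=O groups share a bridging oxygen, which is an anhydride linkage, not a ketone.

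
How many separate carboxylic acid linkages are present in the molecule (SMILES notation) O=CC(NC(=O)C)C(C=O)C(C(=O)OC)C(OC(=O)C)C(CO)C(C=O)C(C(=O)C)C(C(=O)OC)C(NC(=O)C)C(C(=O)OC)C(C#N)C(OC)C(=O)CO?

0

Taking each segment in turn:
  OHC: terminal –CHO: carbonyl C bonded to H and C → aldehyde.
  CH(NHCOCH3): pendant –NHC(=O)CH3: N bonded to a carbonyl → amide (not amine).
  CH(CHO): pendant –CHO: carbonyl C bonded to C and H → aldehyde.
  CH(COOCH3): pendant –COOCH3: carbonyl C bonded to C and –OCH3 → ester.
  CH(OCOCH3): pendant –OC(=O)CH3: an acyloxy group → ester.
  CH(CH2OH): pendant –CH2OH on an sp³ backbone C → alcohol.
  CH(CHO): pendant –CHO: carbonyl C bonded to C and H → aldehyde.
  CH(COCH3): pendant –COCH3: carbonyl C bonded to two carbons → ketone.
  CH(COOCH3): pendant –COOCH3: carbonyl C bonded to C and –OCH3 → ester.
  CH(NHCOCH3): pendant –NHC(=O)CH3: N bonded to a carbonyl → amide (not amine).
  CH(COOCH3): pendant –COOCH3: carbonyl C bonded to C and –OCH3 → ester.
  CH(CN): pendant –C≡N: nitrile.
  CH(OCH3): pendant –OCH3: C–O–C with sp³ C, no adjacent C=O → ether.
  CO: –C(=O)– with carbon on both sides → ketone.
  CH2OH: –OH on an sp³ carbon → alcohol.
No segment is a carboxylic acid: OHC is aldehyde, not carboxylic acid; CH(NHCOCH3) is amide, not carboxylic acid; CH(CHO) is aldehyde, not carboxylic acid. → 0.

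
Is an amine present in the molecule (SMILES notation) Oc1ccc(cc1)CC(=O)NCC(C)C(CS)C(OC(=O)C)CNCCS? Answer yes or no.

Taking each segment in turn:
  HOC6H4: –OH attached directly to an aromatic ring → phenol (not alcohol); the ring itself is an arene.
  CH2CONHCH2: –C(=O)–N– linkage → amide (the N is not an amine).
  CH(CH2SH): pendant –CH2SH → thiol.
  CH(OCOCH3): pendant –OC(=O)CH3: an acyloxy group → ester.
  CH2NHCH2: C–N–C with sp³ carbons and no adjacent C=O → amine (secondary).
  CH2SH: –SH on an sp³ carbon → thiol.
The CH2NHCH2 segment supplies the amine: C–N–C with sp³ carbons and no adjacent C=O → amine (secondary).

yes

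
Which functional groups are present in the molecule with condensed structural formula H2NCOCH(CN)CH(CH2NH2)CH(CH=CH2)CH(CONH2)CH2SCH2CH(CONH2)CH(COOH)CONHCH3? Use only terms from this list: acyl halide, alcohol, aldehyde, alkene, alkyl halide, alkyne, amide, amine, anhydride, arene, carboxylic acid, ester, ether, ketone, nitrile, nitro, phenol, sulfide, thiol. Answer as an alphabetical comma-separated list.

alkene, amide, amine, carboxylic acid, nitrile, sulfide

Taking each segment in turn:
  H2NCO: –C(=O)NH2: carbonyl C bonded to C and to N → amide (the N is not a separate amine).
  CH(CN): pendant –C≡N: nitrile.
  CH(CH2NH2): pendant –CH2NH2: N on sp³ C, no adjacent C=O → amine.
  CH(CH=CH2): pendant –CH=CH2: C=C double bond → alkene.
  CH(CONH2): pendant –CONH2: carbonyl C bonded to C and N → amide.
  CH2SCH2: C–S–C linkage → sulfide (thioether).
  CH(CONH2): pendant –CONH2: carbonyl C bonded to C and N → amide.
  CH(COOH): pendant –COOH: carbonyl C bonded to C and –OH → carboxylic acid.
  CONHCH3: –C(=O)NHCH3: carbonyl C bonded to C and to N → amide (the N is not an amine).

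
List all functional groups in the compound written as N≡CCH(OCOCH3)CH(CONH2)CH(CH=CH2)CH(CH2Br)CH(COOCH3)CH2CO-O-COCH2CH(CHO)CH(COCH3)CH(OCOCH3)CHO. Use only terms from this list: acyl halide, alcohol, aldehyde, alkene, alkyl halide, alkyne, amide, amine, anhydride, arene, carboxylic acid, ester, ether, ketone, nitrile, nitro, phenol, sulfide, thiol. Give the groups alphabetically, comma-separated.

N≡C–: carbon triple-bonded to nitrogen → nitrile.
pendant –OC(=O)CH3: an acyloxy group → ester.
pendant –CONH2: carbonyl C bonded to C and N → amide.
pendant –CH=CH2: C=C double bond → alkene.
pendant –CH2X: halogen on sp³ carbon → alkyl halide.
pendant –COOCH3: carbonyl C bonded to C and –OCH3 → ester.
two acyl groups sharing one oxygen, –C(=O)–O–C(=O)– → anhydride.
pendant –CHO: carbonyl C bonded to C and H → aldehyde.
pendant –COCH3: carbonyl C bonded to two carbons → ketone.
pendant –OC(=O)CH3: an acyloxy group → ester.
terminal –CHO: carbonyl C bonded to H and C → aldehyde.

aldehyde, alkene, alkyl halide, amide, anhydride, ester, ketone, nitrile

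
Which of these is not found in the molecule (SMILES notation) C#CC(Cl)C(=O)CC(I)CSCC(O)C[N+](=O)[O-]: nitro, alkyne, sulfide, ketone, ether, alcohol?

ether

sulfide: present (CH2SCH2 — C–S–C linkage → sulfide (thioether)).
alkyne: present (HC≡C — C≡C triple bond → alkyne).
nitro: present (CH2NO2 — –NO2 on carbon → nitro group).
ketone: present (CO — –C(=O)– with carbon on both sides → ketone).
alcohol: present (CH(OH) — –OH on an sp³ carbon → alcohol (secondary)).
ether: no segment matches this pattern.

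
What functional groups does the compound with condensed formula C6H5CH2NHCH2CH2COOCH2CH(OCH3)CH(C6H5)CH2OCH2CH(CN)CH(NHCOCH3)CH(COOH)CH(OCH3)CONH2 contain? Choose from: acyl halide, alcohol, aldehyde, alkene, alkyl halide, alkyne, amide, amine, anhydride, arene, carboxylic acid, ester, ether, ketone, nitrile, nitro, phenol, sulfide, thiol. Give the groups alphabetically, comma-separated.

C6H5– phenyl ring → arene.
C–N–C with sp³ carbons and no adjacent C=O → amine (secondary).
–C(=O)–O–C with C on the carbonyl side → ester.
pendant –OCH3: C–O–C with sp³ C, no adjacent C=O → ether.
pendant –C6H5: benzene ring → arene.
C–O–C with sp³ carbons on both sides and no adjacent C=O → ether.
pendant –C≡N: nitrile.
pendant –NHC(=O)CH3: N bonded to a carbonyl → amide (not amine).
pendant –COOH: carbonyl C bonded to C and –OH → carboxylic acid.
pendant –OCH3: C–O–C with sp³ C, no adjacent C=O → ether.
–C(=O)NH2: carbonyl C bonded to C and to N → amide (the N is not a separate amine).

amide, amine, arene, carboxylic acid, ester, ether, nitrile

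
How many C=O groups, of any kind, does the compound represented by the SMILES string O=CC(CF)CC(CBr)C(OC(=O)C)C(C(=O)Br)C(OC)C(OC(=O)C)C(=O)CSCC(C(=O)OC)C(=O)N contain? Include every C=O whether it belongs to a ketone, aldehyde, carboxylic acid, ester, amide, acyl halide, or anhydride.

7

OHC: aldehyde, 1 C=O (running total 1).
CH(OCOCH3): ester, 1 C=O (running total 2).
CH(COBr): acyl halide, 1 C=O (running total 3).
CH(OCOCH3): ester, 1 C=O (running total 4).
CO: ketone, 1 C=O (running total 5).
CH(COOCH3): ester, 1 C=O (running total 6).
CONH2: amide, 1 C=O (running total 7).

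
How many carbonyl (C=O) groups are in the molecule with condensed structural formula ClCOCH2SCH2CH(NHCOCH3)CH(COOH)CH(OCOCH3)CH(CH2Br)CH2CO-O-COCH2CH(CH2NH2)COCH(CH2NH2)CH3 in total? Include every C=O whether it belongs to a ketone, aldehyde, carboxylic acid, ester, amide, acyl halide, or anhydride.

ClCO: acyl halide, 1 C=O (running total 1).
CH(NHCOCH3): amide, 1 C=O (running total 2).
CH(COOH): carboxylic acid, 1 C=O (running total 3).
CH(OCOCH3): ester, 1 C=O (running total 4).
CH2CO-O-COCH2: anhydride, 2 C=O (running total 6).
CO: ketone, 1 C=O (running total 7).

7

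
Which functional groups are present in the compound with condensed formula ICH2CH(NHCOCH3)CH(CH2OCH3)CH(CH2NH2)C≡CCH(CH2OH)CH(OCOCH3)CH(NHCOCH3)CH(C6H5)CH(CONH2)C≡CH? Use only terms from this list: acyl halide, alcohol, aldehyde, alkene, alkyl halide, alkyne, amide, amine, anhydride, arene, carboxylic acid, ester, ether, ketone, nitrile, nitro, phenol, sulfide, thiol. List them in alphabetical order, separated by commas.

alcohol, alkyl halide, alkyne, amide, amine, arene, ester, ether

halogen on an sp³ carbon → alkyl halide.
pendant –NHC(=O)CH3: N bonded to a carbonyl → amide (not amine).
pendant –CH2OCH3: C–O–C linkage → ether.
pendant –CH2NH2: N on sp³ C, no adjacent C=O → amine.
C≡C triple bond → alkyne.
pendant –CH2OH on an sp³ backbone C → alcohol.
pendant –OC(=O)CH3: an acyloxy group → ester.
pendant –NHC(=O)CH3: N bonded to a carbonyl → amide (not amine).
pendant –C6H5: benzene ring → arene.
pendant –CONH2: carbonyl C bonded to C and N → amide.
C≡C triple bond → alkyne.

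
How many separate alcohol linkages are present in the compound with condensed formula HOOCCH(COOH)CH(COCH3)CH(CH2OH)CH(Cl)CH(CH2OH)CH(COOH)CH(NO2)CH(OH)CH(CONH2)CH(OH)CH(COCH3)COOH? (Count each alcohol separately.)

4

Taking each segment in turn:
  HOOC: –COOH: carbonyl C bonded to –OH and C → carboxylic acid (the –OH is not a separate alcohol).
  CH(COOH): pendant –COOH: carbonyl C bonded to C and –OH → carboxylic acid.
  CH(COCH3): pendant –COCH3: carbonyl C bonded to two carbons → ketone.
  CH(CH2OH): pendant –CH2OH on an sp³ backbone C → alcohol.
  CH(Cl): halogen on an sp³ carbon → alkyl halide.
  CH(CH2OH): pendant –CH2OH on an sp³ backbone C → alcohol.
  CH(COOH): pendant –COOH: carbonyl C bonded to C and –OH → carboxylic acid.
  CH(NO2): –NO2 on an sp³ carbon → nitro (the N=O is not a carbonyl).
  CH(OH): –OH on an sp³ carbon → alcohol (secondary).
  CH(CONH2): pendant –CONH2: carbonyl C bonded to C and N → amide.
  CH(OH): –OH on an sp³ carbon → alcohol (secondary).
  CH(COCH3): pendant –COCH3: carbonyl C bonded to two carbons → ketone.
  COOH: –COOH: carbonyl C bonded to –OH and C → carboxylic acid (the –OH is not a separate alcohol).
Alcohol appears at: CH(CH2OH), CH(CH2OH), CH(OH), CH(OH) → 4.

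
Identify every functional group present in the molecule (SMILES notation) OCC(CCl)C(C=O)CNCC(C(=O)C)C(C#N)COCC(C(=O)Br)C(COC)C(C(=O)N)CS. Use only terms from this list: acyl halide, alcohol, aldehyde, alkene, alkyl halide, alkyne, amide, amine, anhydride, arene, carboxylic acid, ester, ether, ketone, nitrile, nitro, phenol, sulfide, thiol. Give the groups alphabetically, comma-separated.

Working along the chain:
  HOCH2: HO– on an sp³ carbon → alcohol.
  CH(CH2Cl): pendant –CH2X: halogen on sp³ carbon → alkyl halide.
  CH(CHO): pendant –CHO: carbonyl C bonded to C and H → aldehyde.
  CH2NHCH2: C–N–C with sp³ carbons and no adjacent C=O → amine (secondary).
  CH(COCH3): pendant –COCH3: carbonyl C bonded to two carbons → ketone.
  CH(CN): pendant –C≡N: nitrile.
  CH2OCH2: C–O–C with sp³ carbons on both sides and no adjacent C=O → ether.
  CH(COBr): pendant –C(=O)X: carbonyl C bonded to C and halogen → acyl halide.
  CH(CH2OCH3): pendant –CH2OCH3: C–O–C linkage → ether.
  CH(CONH2): pendant –CONH2: carbonyl C bonded to C and N → amide.
  CH2SH: –SH on an sp³ carbon → thiol.

acyl halide, alcohol, aldehyde, alkyl halide, amide, amine, ether, ketone, nitrile, thiol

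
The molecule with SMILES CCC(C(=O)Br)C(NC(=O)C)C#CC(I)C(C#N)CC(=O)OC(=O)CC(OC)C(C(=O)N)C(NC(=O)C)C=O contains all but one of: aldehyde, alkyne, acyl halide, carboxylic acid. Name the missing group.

aldehyde: present (CHO — terminal –CHO: carbonyl C bonded to H and C → aldehyde).
acyl halide: present (CH(COBr) — pendant –C(=O)X: carbonyl C bonded to C and halogen → acyl halide).
alkyne: present (C≡C — C≡C triple bond → alkyne).
carboxylic acid: absent. In each of CH(NHCOCH3) and CH(CONH2), the carbonyl is bonded to nitrogen, not to –OH; that is an amide.

carboxylic acid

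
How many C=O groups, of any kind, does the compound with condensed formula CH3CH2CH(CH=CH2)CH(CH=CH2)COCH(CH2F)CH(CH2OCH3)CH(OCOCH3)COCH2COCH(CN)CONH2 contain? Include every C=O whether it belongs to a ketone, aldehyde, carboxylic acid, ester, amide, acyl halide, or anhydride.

5

CO: ketone, 1 C=O (running total 1).
CH(OCOCH3): ester, 1 C=O (running total 2).
CO: ketone, 1 C=O (running total 3).
CO: ketone, 1 C=O (running total 4).
CONH2: amide, 1 C=O (running total 5).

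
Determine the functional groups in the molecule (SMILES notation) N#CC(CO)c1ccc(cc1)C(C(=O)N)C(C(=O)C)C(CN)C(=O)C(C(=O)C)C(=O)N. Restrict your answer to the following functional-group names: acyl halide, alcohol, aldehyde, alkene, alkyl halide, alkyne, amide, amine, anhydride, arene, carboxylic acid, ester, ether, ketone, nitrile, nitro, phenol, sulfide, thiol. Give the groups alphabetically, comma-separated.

alcohol, amide, amine, arene, ketone, nitrile

N≡C–: carbon triple-bonded to nitrogen → nitrile.
pendant –CH2OH on an sp³ backbone C → alcohol.
para-disubstituted benzene ring → arene.
pendant –CONH2: carbonyl C bonded to C and N → amide.
pendant –COCH3: carbonyl C bonded to two carbons → ketone.
pendant –CH2NH2: N on sp³ C, no adjacent C=O → amine.
–C(=O)– with carbon on both sides → ketone.
pendant –COCH3: carbonyl C bonded to two carbons → ketone.
–C(=O)NH2: carbonyl C bonded to C and to N → amide (the N is not a separate amine).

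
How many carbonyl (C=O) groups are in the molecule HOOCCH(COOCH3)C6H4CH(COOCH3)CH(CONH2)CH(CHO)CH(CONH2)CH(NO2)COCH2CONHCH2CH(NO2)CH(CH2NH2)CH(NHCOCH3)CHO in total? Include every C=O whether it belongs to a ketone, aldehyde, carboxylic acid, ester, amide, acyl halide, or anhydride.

HOOC: carboxylic acid, 1 C=O (running total 1).
CH(COOCH3): ester, 1 C=O (running total 2).
CH(COOCH3): ester, 1 C=O (running total 3).
CH(CONH2): amide, 1 C=O (running total 4).
CH(CHO): aldehyde, 1 C=O (running total 5).
CH(CONH2): amide, 1 C=O (running total 6).
CO: ketone, 1 C=O (running total 7).
CH2CONHCH2: amide, 1 C=O (running total 8).
CH(NHCOCH3): amide, 1 C=O (running total 9).
CHO: aldehyde, 1 C=O (running total 10).

10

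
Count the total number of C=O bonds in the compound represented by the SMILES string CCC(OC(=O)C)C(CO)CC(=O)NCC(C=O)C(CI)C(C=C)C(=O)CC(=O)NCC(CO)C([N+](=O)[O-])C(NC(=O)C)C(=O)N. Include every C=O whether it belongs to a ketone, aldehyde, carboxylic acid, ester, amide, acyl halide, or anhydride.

CH(OCOCH3): ester, 1 C=O (running total 1).
CH2CONHCH2: amide, 1 C=O (running total 2).
CH(CHO): aldehyde, 1 C=O (running total 3).
CO: ketone, 1 C=O (running total 4).
CH2CONHCH2: amide, 1 C=O (running total 5).
CH(NHCOCH3): amide, 1 C=O (running total 6).
CONH2: amide, 1 C=O (running total 7).

7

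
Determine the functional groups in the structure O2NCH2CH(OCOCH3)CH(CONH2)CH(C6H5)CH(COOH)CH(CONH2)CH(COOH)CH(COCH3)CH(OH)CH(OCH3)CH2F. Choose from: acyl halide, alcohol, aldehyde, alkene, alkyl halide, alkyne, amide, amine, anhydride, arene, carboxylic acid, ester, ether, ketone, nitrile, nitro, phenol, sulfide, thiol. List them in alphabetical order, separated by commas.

alcohol, alkyl halide, amide, arene, carboxylic acid, ester, ether, ketone, nitro

–NO2 on carbon → nitro group.
pendant –OC(=O)CH3: an acyloxy group → ester.
pendant –CONH2: carbonyl C bonded to C and N → amide.
pendant –C6H5: benzene ring → arene.
pendant –COOH: carbonyl C bonded to C and –OH → carboxylic acid.
pendant –CONH2: carbonyl C bonded to C and N → amide.
pendant –COOH: carbonyl C bonded to C and –OH → carboxylic acid.
pendant –COCH3: carbonyl C bonded to two carbons → ketone.
–OH on an sp³ carbon → alcohol (secondary).
pendant –OCH3: C–O–C with sp³ C, no adjacent C=O → ether.
halogen on an sp³ carbon → alkyl halide.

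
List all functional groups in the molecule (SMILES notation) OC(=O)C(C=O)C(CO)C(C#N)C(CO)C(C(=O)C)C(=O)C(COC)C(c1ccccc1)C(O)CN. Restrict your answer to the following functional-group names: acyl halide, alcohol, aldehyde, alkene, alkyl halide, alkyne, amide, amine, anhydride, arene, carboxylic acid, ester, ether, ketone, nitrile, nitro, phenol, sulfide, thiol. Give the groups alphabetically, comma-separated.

alcohol, aldehyde, amine, arene, carboxylic acid, ether, ketone, nitrile

–COOH: carbonyl C bonded to –OH and C → carboxylic acid (the –OH is not a separate alcohol).
pendant –CHO: carbonyl C bonded to C and H → aldehyde.
pendant –CH2OH on an sp³ backbone C → alcohol.
pendant –C≡N: nitrile.
pendant –CH2OH on an sp³ backbone C → alcohol.
pendant –COCH3: carbonyl C bonded to two carbons → ketone.
–C(=O)– with carbon on both sides → ketone.
pendant –CH2OCH3: C–O–C linkage → ether.
pendant –C6H5: benzene ring → arene.
–OH on an sp³ carbon → alcohol (secondary).
–NH2 on an sp³ carbon with no adjacent C=O → amine.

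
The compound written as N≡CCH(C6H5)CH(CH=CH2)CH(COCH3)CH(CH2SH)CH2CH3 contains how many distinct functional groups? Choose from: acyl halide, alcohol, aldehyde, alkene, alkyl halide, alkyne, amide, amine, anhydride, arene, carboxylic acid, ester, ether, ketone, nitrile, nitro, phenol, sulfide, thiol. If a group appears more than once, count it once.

5

N≡C–: carbon triple-bonded to nitrogen → nitrile.
pendant –C6H5: benzene ring → arene.
pendant –CH=CH2: C=C double bond → alkene.
pendant –COCH3: carbonyl C bonded to two carbons → ketone.
pendant –CH2SH → thiol.
Distinct types present: alkene, arene, ketone, nitrile, thiol.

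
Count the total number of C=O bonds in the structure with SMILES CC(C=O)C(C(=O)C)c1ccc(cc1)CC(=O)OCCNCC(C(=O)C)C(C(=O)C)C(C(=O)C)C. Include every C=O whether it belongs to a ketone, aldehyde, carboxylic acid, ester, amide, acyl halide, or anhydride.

6

CH(CHO): aldehyde, 1 C=O (running total 1).
CH(COCH3): ketone, 1 C=O (running total 2).
CH2COOCH2: ester, 1 C=O (running total 3).
CH(COCH3): ketone, 1 C=O (running total 4).
CH(COCH3): ketone, 1 C=O (running total 5).
CH(COCH3): ketone, 1 C=O (running total 6).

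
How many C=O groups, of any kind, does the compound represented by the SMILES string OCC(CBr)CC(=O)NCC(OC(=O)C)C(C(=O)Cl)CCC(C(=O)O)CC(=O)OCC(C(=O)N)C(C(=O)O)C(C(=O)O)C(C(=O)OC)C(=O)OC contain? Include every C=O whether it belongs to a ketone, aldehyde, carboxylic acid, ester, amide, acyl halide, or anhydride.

CH2CONHCH2: amide, 1 C=O (running total 1).
CH(OCOCH3): ester, 1 C=O (running total 2).
CH(COCl): acyl halide, 1 C=O (running total 3).
CH(COOH): carboxylic acid, 1 C=O (running total 4).
CH2COOCH2: ester, 1 C=O (running total 5).
CH(CONH2): amide, 1 C=O (running total 6).
CH(COOH): carboxylic acid, 1 C=O (running total 7).
CH(COOH): carboxylic acid, 1 C=O (running total 8).
CH(COOCH3): ester, 1 C=O (running total 9).
COOCH3: ester, 1 C=O (running total 10).

10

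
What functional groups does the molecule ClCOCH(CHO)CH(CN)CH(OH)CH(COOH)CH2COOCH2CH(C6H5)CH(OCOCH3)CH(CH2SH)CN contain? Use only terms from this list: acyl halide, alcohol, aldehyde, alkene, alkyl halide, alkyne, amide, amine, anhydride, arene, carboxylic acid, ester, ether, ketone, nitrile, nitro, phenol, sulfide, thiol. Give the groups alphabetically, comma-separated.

acyl halide, alcohol, aldehyde, arene, carboxylic acid, ester, nitrile, thiol

Reading the structure from left to right:
  ClCO: –C(=O)Cl: carbonyl C bonded to C and to a halogen → acyl halide (not alkyl halide).
  CH(CHO): pendant –CHO: carbonyl C bonded to C and H → aldehyde.
  CH(CN): pendant –C≡N: nitrile.
  CH(OH): –OH on an sp³ carbon → alcohol (secondary).
  CH(COOH): pendant –COOH: carbonyl C bonded to C and –OH → carboxylic acid.
  CH2COOCH2: –C(=O)–O–C with C on the carbonyl side → ester.
  CH(C6H5): pendant –C6H5: benzene ring → arene.
  CH(OCOCH3): pendant –OC(=O)CH3: an acyloxy group → ester.
  CH(CH2SH): pendant –CH2SH → thiol.
  CN: –C≡N: carbon triple-bonded to nitrogen → nitrile.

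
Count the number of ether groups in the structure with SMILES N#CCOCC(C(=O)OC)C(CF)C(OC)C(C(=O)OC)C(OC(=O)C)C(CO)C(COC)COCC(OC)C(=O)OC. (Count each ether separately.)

5

N≡C–: carbon triple-bonded to nitrogen → nitrile.
C–O–C with sp³ carbons on both sides and no adjacent C=O → ether.
pendant –COOCH3: carbonyl C bonded to C and –OCH3 → ester.
pendant –CH2X: halogen on sp³ carbon → alkyl halide.
pendant –OCH3: C–O–C with sp³ C, no adjacent C=O → ether.
pendant –COOCH3: carbonyl C bonded to C and –OCH3 → ester.
pendant –OC(=O)CH3: an acyloxy group → ester.
pendant –CH2OH on an sp³ backbone C → alcohol.
pendant –CH2OCH3: C–O–C linkage → ether.
C–O–C with sp³ carbons on both sides and no adjacent C=O → ether.
pendant –OCH3: C–O–C with sp³ C, no adjacent C=O → ether.
–C(=O)OCH3: carbonyl C bonded to C and to –OCH3 → ester (not ketone + ether).
Ether appears at: CH2OCH2, CH(OCH3), CH(CH2OCH3), CH2OCH2, CH(OCH3) → 5.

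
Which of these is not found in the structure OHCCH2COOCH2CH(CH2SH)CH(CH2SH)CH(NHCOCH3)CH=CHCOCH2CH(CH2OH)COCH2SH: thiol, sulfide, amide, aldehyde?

amide: present (CH(NHCOCH3) — pendant –NHC(=O)CH3: N bonded to a carbonyl → amide (not amine)).
aldehyde: present (OHC — terminal –CHO: carbonyl C bonded to H and C → aldehyde).
thiol: present (CH(CH2SH) — pendant –CH2SH → thiol).
sulfide: no segment matches this pattern.

sulfide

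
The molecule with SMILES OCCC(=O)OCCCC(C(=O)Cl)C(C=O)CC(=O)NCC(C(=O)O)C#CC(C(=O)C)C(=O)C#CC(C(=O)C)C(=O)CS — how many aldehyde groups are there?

1

HO– on an sp³ carbon → alcohol.
–C(=O)–O–C with C on the carbonyl side → ester.
pendant –C(=O)X: carbonyl C bonded to C and halogen → acyl halide.
pendant –CHO: carbonyl C bonded to C and H → aldehyde.
–C(=O)–N– linkage → amide (the N is not an amine).
pendant –COOH: carbonyl C bonded to C and –OH → carboxylic acid.
C≡C triple bond → alkyne.
pendant –COCH3: carbonyl C bonded to two carbons → ketone.
–C(=O)– with carbon on both sides → ketone.
C≡C triple bond → alkyne.
pendant –COCH3: carbonyl C bonded to two carbons → ketone.
–C(=O)– with carbon on both sides → ketone.
–SH on an sp³ carbon → thiol.
Aldehyde appears at: CH(CHO) → 1.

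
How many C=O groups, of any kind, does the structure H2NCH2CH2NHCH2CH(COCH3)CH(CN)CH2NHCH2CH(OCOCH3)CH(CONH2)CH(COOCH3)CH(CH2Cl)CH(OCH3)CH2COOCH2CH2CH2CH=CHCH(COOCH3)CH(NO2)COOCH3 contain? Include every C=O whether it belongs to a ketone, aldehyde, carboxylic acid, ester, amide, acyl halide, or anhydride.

7

CH(COCH3): ketone, 1 C=O (running total 1).
CH(OCOCH3): ester, 1 C=O (running total 2).
CH(CONH2): amide, 1 C=O (running total 3).
CH(COOCH3): ester, 1 C=O (running total 4).
CH2COOCH2: ester, 1 C=O (running total 5).
CH(COOCH3): ester, 1 C=O (running total 6).
COOCH3: ester, 1 C=O (running total 7).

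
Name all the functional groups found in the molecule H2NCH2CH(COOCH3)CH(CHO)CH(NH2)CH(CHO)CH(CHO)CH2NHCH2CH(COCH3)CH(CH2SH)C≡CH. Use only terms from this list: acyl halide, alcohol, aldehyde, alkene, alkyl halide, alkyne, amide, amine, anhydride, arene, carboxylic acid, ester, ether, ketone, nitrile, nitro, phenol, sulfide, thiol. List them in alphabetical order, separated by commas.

Taking each segment in turn:
  H2NCH2: –NH2 on an sp³ carbon with no adjacent C=O → amine.
  CH(COOCH3): pendant –COOCH3: carbonyl C bonded to C and –OCH3 → ester.
  CH(CHO): pendant –CHO: carbonyl C bonded to C and H → aldehyde.
  CH(NH2): –NH2 on an sp³ carbon with no adjacent C=O → amine.
  CH(CHO): pendant –CHO: carbonyl C bonded to C and H → aldehyde.
  CH(CHO): pendant –CHO: carbonyl C bonded to C and H → aldehyde.
  CH2NHCH2: C–N–C with sp³ carbons and no adjacent C=O → amine (secondary).
  CH(COCH3): pendant –COCH3: carbonyl C bonded to two carbons → ketone.
  CH(CH2SH): pendant –CH2SH → thiol.
  C≡CH: C≡C triple bond → alkyne.

aldehyde, alkyne, amine, ester, ketone, thiol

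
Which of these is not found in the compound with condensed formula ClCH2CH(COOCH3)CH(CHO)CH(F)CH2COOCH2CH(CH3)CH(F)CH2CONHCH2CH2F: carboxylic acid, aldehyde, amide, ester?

amide: present (CH2CONHCH2 — –C(=O)–N– linkage → amide (the N is not an amine)).
ester: present (CH(COOCH3) — pendant –COOCH3: carbonyl C bonded to C and –OCH3 → ester).
aldehyde: present (CH(CHO) — pendant –CHO: carbonyl C bonded to C and H → aldehyde).
carboxylic acid: absent. In each of CH(COOCH3) and CH2COOCH2, the acyl oxygen is bonded to carbon (–O–C), not to H, so this is an ester. In CH2CONHCH2, the carbonyl is bonded to nitrogen, not to –OH; that is an amide.

carboxylic acid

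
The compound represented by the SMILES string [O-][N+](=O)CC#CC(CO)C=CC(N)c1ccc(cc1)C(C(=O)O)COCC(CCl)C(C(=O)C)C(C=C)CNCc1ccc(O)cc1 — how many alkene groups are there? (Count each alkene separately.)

2

–NO2 on carbon → nitro group.
C≡C triple bond → alkyne.
pendant –CH2OH on an sp³ backbone C → alcohol.
C=C double bond → alkene.
–NH2 on an sp³ carbon with no adjacent C=O → amine.
para-disubstituted benzene ring → arene.
pendant –COOH: carbonyl C bonded to C and –OH → carboxylic acid.
C–O–C with sp³ carbons on both sides and no adjacent C=O → ether.
pendant –CH2X: halogen on sp³ carbon → alkyl halide.
pendant –COCH3: carbonyl C bonded to two carbons → ketone.
pendant –CH=CH2: C=C double bond → alkene.
C–N–C with sp³ carbons and no adjacent C=O → amine (secondary).
–OH attached directly to an aromatic ring → phenol (not alcohol); the ring itself is an arene.
Alkene appears at: CH=CH, CH(CH=CH2) → 2.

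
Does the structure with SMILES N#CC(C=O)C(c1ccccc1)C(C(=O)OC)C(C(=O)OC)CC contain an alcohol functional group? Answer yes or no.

no

Reading the structure from left to right:
  N≡C: N≡C–: carbon triple-bonded to nitrogen → nitrile.
  CH(CHO): pendant –CHO: carbonyl C bonded to C and H → aldehyde.
  CH(C6H5): pendant –C6H5: benzene ring → arene.
  CH(COOCH3): pendant –COOCH3: carbonyl C bonded to C and –OCH3 → ester.
  CH(COOCH3): pendant –COOCH3: carbonyl C bonded to C and –OCH3 → ester.
The groups actually present are: aldehyde, arene, ester, nitrile.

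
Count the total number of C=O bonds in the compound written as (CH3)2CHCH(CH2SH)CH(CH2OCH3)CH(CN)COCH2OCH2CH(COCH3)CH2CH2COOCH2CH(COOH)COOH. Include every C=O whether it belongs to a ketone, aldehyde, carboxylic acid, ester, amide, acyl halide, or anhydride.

CO: ketone, 1 C=O (running total 1).
CH(COCH3): ketone, 1 C=O (running total 2).
CH2COOCH2: ester, 1 C=O (running total 3).
CH(COOH): carboxylic acid, 1 C=O (running total 4).
COOH: carboxylic acid, 1 C=O (running total 5).

5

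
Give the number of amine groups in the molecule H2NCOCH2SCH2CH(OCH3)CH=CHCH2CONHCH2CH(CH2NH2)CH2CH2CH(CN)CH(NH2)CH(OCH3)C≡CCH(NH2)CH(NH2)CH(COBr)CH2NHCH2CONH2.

Reading the structure from left to right:
  H2NCO: –C(=O)NH2: carbonyl C bonded to C and to N → amide (the N is not a separate amine).
  CH2SCH2: C–S–C linkage → sulfide (thioether).
  CH(OCH3): pendant –OCH3: C–O–C with sp³ C, no adjacent C=O → ether.
  CH=CH: C=C double bond → alkene.
  CH2CONHCH2: –C(=O)–N– linkage → amide (the N is not an amine).
  CH(CH2NH2): pendant –CH2NH2: N on sp³ C, no adjacent C=O → amine.
  CH(CN): pendant –C≡N: nitrile.
  CH(NH2): –NH2 on an sp³ carbon with no adjacent C=O → amine.
  CH(OCH3): pendant –OCH3: C–O–C with sp³ C, no adjacent C=O → ether.
  C≡C: C≡C triple bond → alkyne.
  CH(NH2): –NH2 on an sp³ carbon with no adjacent C=O → amine.
  CH(NH2): –NH2 on an sp³ carbon with no adjacent C=O → amine.
  CH(COBr): pendant –C(=O)X: carbonyl C bonded to C and halogen → acyl halide.
  CH2NHCH2: C–N–C with sp³ carbons and no adjacent C=O → amine (secondary).
  CONH2: –C(=O)NH2: carbonyl C bonded to C and to N → amide (the N is not a separate amine).
Amine appears at: CH(CH2NH2), CH(NH2), CH(NH2), CH(NH2), CH2NHCH2 → 5.

5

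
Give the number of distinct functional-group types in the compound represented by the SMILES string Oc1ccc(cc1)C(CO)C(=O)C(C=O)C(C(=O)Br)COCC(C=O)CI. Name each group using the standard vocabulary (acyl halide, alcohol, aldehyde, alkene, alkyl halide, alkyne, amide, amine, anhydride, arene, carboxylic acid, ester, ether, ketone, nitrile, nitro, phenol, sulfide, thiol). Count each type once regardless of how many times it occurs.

8

Reading the structure from left to right:
  HOC6H4: –OH attached directly to an aromatic ring → phenol (not alcohol); the ring itself is an arene.
  CH(CH2OH): pendant –CH2OH on an sp³ backbone C → alcohol.
  CO: –C(=O)– with carbon on both sides → ketone.
  CH(CHO): pendant –CHO: carbonyl C bonded to C and H → aldehyde.
  CH(COBr): pendant –C(=O)X: carbonyl C bonded to C and halogen → acyl halide.
  CH2OCH2: C–O–C with sp³ carbons on both sides and no adjacent C=O → ether.
  CH(CHO): pendant –CHO: carbonyl C bonded to C and H → aldehyde.
  CH2I: halogen on an sp³ carbon → alkyl halide.
Distinct types present: acyl halide, alcohol, aldehyde, alkyl halide, arene, ether, ketone, phenol.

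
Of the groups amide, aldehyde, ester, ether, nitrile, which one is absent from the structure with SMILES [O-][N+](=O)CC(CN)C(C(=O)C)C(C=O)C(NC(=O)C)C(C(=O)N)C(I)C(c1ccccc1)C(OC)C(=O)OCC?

nitrile

aldehyde: present (CH(CHO) — pendant –CHO: carbonyl C bonded to C and H → aldehyde).
ester: present (COOCH2CH3 — –C(=O)OCH2CH3: carbonyl C bonded to C and to –OEt → ester).
ether: present (CH(OCH3) — pendant –OCH3: C–O–C with sp³ C, no adjacent C=O → ether).
amide: present (CH(NHCOCH3) — pendant –NHC(=O)CH3: N bonded to a carbonyl → amide (not amine)).
nitrile: no segment matches this pattern.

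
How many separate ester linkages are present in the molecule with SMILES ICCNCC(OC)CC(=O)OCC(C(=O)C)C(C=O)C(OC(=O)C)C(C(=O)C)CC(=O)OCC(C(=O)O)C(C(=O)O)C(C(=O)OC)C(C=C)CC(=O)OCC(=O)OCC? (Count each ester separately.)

6

Working along the chain:
  ICH2: halogen on an sp³ carbon → alkyl halide.
  CH2NHCH2: C–N–C with sp³ carbons and no adjacent C=O → amine (secondary).
  CH(OCH3): pendant –OCH3: C–O–C with sp³ C, no adjacent C=O → ether.
  CH2COOCH2: –C(=O)–O–C with C on the carbonyl side → ester.
  CH(COCH3): pendant –COCH3: carbonyl C bonded to two carbons → ketone.
  CH(CHO): pendant –CHO: carbonyl C bonded to C and H → aldehyde.
  CH(OCOCH3): pendant –OC(=O)CH3: an acyloxy group → ester.
  CH(COCH3): pendant –COCH3: carbonyl C bonded to two carbons → ketone.
  CH2COOCH2: –C(=O)–O–C with C on the carbonyl side → ester.
  CH(COOH): pendant –COOH: carbonyl C bonded to C and –OH → carboxylic acid.
  CH(COOH): pendant –COOH: carbonyl C bonded to C and –OH → carboxylic acid.
  CH(COOCH3): pendant –COOCH3: carbonyl C bonded to C and –OCH3 → ester.
  CH(CH=CH2): pendant –CH=CH2: C=C double bond → alkene.
  CH2COOCH2: –C(=O)–O–C with C on the carbonyl side → ester.
  COOCH2CH3: –C(=O)OCH2CH3: carbonyl C bonded to C and to –OEt → ester.
Ester appears at: CH2COOCH2, CH(OCOCH3), CH2COOCH2, CH(COOCH3), CH2COOCH2, COOCH2CH3 → 6.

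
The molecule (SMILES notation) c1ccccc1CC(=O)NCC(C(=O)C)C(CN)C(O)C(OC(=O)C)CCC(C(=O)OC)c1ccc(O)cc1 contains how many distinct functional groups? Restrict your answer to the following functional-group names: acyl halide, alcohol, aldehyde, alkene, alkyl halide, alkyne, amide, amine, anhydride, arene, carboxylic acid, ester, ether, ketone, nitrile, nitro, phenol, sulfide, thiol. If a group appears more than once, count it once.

7

C6H5– phenyl ring → arene.
–C(=O)–N– linkage → amide (the N is not an amine).
pendant –COCH3: carbonyl C bonded to two carbons → ketone.
pendant –CH2NH2: N on sp³ C, no adjacent C=O → amine.
–OH on an sp³ carbon → alcohol (secondary).
pendant –OC(=O)CH3: an acyloxy group → ester.
pendant –COOCH3: carbonyl C bonded to C and –OCH3 → ester.
–OH attached directly to an aromatic ring → phenol (not alcohol); the ring itself is an arene.
Distinct types present: alcohol, amide, amine, arene, ester, ketone, phenol.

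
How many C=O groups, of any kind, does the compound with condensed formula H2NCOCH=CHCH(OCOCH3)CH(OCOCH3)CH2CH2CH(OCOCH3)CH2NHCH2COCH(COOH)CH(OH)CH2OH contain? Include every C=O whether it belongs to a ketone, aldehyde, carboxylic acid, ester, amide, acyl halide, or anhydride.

6

H2NCO: amide, 1 C=O (running total 1).
CH(OCOCH3): ester, 1 C=O (running total 2).
CH(OCOCH3): ester, 1 C=O (running total 3).
CH(OCOCH3): ester, 1 C=O (running total 4).
CO: ketone, 1 C=O (running total 5).
CH(COOH): carboxylic acid, 1 C=O (running total 6).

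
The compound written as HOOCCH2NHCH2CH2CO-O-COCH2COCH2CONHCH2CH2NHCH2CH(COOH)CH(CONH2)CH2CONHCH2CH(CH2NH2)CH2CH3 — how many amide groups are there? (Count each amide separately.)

3

Taking each segment in turn:
  HOOC: –COOH: carbonyl C bonded to –OH and C → carboxylic acid (the –OH is not a separate alcohol).
  CH2NHCH2: C–N–C with sp³ carbons and no adjacent C=O → amine (secondary).
  CH2CO-O-COCH2: two acyl groups sharing one oxygen, –C(=O)–O–C(=O)– → anhydride.
  CO: –C(=O)– with carbon on both sides → ketone.
  CH2CONHCH2: –C(=O)–N– linkage → amide (the N is not an amine).
  CH2NHCH2: C–N–C with sp³ carbons and no adjacent C=O → amine (secondary).
  CH(COOH): pendant –COOH: carbonyl C bonded to C and –OH → carboxylic acid.
  CH(CONH2): pendant –CONH2: carbonyl C bonded to C and N → amide.
  CH2CONHCH2: –C(=O)–N– linkage → amide (the N is not an amine).
  CH(CH2NH2): pendant –CH2NH2: N on sp³ C, no adjacent C=O → amine.
Amide appears at: CH2CONHCH2, CH(CONH2), CH2CONHCH2 → 3.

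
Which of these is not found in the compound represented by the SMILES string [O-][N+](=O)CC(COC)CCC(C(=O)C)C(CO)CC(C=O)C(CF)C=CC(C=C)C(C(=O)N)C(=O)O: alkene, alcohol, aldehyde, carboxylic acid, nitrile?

aldehyde: present (CH(CHO) — pendant –CHO: carbonyl C bonded to C and H → aldehyde).
carboxylic acid: present (COOH — –COOH: carbonyl C bonded to –OH and C → carboxylic acid (the –OH is not a separate alcohol)).
alcohol: present (CH(CH2OH) — pendant –CH2OH on an sp³ backbone C → alcohol).
alkene: present (CH=CH — C=C double bond → alkene).
nitrile: no segment matches this pattern.

nitrile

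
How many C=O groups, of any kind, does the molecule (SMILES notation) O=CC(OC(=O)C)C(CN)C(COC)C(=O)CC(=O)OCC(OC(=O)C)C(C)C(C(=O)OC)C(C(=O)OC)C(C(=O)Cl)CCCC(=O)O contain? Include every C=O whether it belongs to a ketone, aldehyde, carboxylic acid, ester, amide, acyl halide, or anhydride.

OHC: aldehyde, 1 C=O (running total 1).
CH(OCOCH3): ester, 1 C=O (running total 2).
CO: ketone, 1 C=O (running total 3).
CH2COOCH2: ester, 1 C=O (running total 4).
CH(OCOCH3): ester, 1 C=O (running total 5).
CH(COOCH3): ester, 1 C=O (running total 6).
CH(COOCH3): ester, 1 C=O (running total 7).
CH(COCl): acyl halide, 1 C=O (running total 8).
COOH: carboxylic acid, 1 C=O (running total 9).

9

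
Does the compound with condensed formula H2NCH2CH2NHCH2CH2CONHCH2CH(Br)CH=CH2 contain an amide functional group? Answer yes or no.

–NH2 on an sp³ carbon with no adjacent C=O → amine.
C–N–C with sp³ carbons and no adjacent C=O → amine (secondary).
–C(=O)–N– linkage → amide (the N is not an amine).
halogen on an sp³ carbon → alkyl halide.
C=C double bond → alkene.
The CH2CONHCH2 segment supplies the amide: –C(=O)–N– linkage → amide (the N is not an amine).

yes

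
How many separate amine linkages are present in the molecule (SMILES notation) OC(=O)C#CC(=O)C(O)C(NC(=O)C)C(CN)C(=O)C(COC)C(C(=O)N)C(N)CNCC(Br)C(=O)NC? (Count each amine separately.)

Taking each segment in turn:
  HOOC: –COOH: carbonyl C bonded to –OH and C → carboxylic acid (the –OH is not a separate alcohol).
  C≡C: C≡C triple bond → alkyne.
  CO: –C(=O)– with carbon on both sides → ketone.
  CH(OH): –OH on an sp³ carbon → alcohol (secondary).
  CH(NHCOCH3): pendant –NHC(=O)CH3: N bonded to a carbonyl → amide (not amine).
  CH(CH2NH2): pendant –CH2NH2: N on sp³ C, no adjacent C=O → amine.
  CO: –C(=O)– with carbon on both sides → ketone.
  CH(CH2OCH3): pendant –CH2OCH3: C–O–C linkage → ether.
  CH(CONH2): pendant –CONH2: carbonyl C bonded to C and N → amide.
  CH(NH2): –NH2 on an sp³ carbon with no adjacent C=O → amine.
  CH2NHCH2: C–N–C with sp³ carbons and no adjacent C=O → amine (secondary).
  CH(Br): halogen on an sp³ carbon → alkyl halide.
  CONHCH3: –C(=O)NHCH3: carbonyl C bonded to C and to N → amide (the N is not an amine).
Amine appears at: CH(CH2NH2), CH(NH2), CH2NHCH2 → 3.

3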